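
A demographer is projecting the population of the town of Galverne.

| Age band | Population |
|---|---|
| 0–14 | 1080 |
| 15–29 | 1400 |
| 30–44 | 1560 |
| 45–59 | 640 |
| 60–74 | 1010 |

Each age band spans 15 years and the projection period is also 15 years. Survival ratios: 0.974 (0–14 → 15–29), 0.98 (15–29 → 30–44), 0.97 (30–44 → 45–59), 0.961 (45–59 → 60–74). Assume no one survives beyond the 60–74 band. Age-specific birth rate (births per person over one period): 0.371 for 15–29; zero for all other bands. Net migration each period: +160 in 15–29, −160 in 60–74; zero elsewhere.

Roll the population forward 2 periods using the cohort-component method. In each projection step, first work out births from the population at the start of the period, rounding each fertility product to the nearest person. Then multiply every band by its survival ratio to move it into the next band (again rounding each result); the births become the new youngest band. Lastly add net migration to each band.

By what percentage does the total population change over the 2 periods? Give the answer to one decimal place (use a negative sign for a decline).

Numbering the bands 1..5 from youngest to oldest:
[period 1]
Births: 1400 * 0.371 = 519
Band 2: 1080 * 0.974 = 1052
Band 3: 1400 * 0.98 = 1372
Band 4: 1560 * 0.97 = 1513
Band 5: 640 * 0.961 = 615
Net migration: Band 2 + 160 → 1212; Band 5 − 160 → 455
Population now: 0–14=519, 15–29=1212, 30–44=1372, 45–59=1513, 60–74=455
[period 2]
Births: 1212 * 0.371 = 450
Band 2: 519 * 0.974 = 506
Band 3: 1212 * 0.98 = 1188
Band 4: 1372 * 0.97 = 1331
Band 5: 1513 * 0.961 = 1454
Net migration: Band 2 + 160 → 666; Band 5 − 160 → 1294
Population now: 0–14=450, 15–29=666, 30–44=1188, 45–59=1331, 60–74=1294
Total: 5690 → 4929; change = -761; percentage change = -13.4%

-13.4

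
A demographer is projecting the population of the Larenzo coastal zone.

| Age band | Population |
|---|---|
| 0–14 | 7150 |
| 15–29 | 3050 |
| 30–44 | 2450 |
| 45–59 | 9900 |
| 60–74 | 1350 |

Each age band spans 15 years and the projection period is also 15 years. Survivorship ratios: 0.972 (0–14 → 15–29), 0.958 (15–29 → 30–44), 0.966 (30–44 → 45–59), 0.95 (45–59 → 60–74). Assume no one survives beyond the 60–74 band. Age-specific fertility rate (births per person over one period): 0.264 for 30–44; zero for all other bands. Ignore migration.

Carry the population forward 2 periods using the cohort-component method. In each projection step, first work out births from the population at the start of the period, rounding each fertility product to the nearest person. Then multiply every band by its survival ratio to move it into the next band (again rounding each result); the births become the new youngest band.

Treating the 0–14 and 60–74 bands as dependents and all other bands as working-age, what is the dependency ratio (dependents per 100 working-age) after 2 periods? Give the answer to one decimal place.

Period 1.
Births: 2450 * 0.264 = 647
15–29: 7150 * 0.972 = 6950
30–44: 3050 * 0.958 = 2922
45–59: 2450 * 0.966 = 2367
60–74: 9900 * 0.95 = 9405
→ [647, 6950, 2922, 2367, 9405]
Period 2.
Births: 2922 * 0.264 = 771
15–29: 647 * 0.972 = 629
30–44: 6950 * 0.958 = 6658
45–59: 2922 * 0.966 = 2823
60–74: 2367 * 0.95 = 2249
→ [771, 629, 6658, 2823, 2249]
Dependents (band 0–14 + band 60–74) = 771 + 2249 = 3020; working-age = 10110; ratio = 3020/10110 × 100 = 29.9

29.9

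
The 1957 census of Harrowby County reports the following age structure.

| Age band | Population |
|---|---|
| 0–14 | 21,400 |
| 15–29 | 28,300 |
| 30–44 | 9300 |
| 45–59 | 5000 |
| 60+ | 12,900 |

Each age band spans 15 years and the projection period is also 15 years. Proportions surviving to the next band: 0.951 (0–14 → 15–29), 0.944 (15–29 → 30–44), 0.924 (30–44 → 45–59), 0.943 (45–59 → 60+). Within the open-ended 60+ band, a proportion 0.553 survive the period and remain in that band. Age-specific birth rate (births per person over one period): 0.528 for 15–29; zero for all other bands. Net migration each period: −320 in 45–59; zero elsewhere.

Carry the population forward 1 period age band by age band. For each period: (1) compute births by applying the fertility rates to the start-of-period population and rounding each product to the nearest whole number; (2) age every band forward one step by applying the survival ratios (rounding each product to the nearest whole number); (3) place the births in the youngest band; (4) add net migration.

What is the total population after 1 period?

82130

After projecting period 1:
Births: 28300 * 0.528 = 14942
15–29: 21400 * 0.951 = 20351
30–44: 28300 * 0.944 = 26715
45–59: 9300 * 0.924 = 8593
60+: 5000 * 0.943 + 12900 * 0.553 = 4715 + 7134 = 11849
Net migration: 45–59 − 320 → 8273
Giving 14942 / 20351 / 26715 / 8273 / 11849.
Total after period 1: 14942 + 20351 + 26715 + 8273 + 11849 = 82130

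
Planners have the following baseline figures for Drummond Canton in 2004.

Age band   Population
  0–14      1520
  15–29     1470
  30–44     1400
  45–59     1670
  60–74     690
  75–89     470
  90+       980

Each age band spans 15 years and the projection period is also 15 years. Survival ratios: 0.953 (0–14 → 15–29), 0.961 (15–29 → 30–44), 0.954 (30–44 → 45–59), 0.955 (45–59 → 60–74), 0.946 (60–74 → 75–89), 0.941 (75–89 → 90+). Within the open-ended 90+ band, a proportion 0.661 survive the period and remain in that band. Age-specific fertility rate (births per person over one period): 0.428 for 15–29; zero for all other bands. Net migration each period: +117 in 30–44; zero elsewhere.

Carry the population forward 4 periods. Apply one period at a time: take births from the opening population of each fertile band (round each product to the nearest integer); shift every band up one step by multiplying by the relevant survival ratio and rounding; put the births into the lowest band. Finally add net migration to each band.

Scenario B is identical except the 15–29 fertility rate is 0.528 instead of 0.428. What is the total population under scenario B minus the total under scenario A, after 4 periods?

523

After projecting period 1:
Births: 1470 × 0.428 = 629
15–29: 1520 × 0.953 = 1449
30–44: 1470 × 0.961 = 1413
45–59: 1400 × 0.954 = 1336
60–74: 1670 × 0.955 = 1595
75–89: 690 × 0.946 = 653
90+: 470 × 0.941 + 980 × 0.661 = 442 + 648 = 1090
Net migration: 30–44 + 117 → 1530
Giving 629 / 1449 / 1530 / 1336 / 1595 / 653 / 1090.
After projecting period 2:
Births: 1449 × 0.428 = 620
15–29: 629 × 0.953 = 599
30–44: 1449 × 0.961 = 1392
45–59: 1530 × 0.954 = 1460
60–74: 1336 × 0.955 = 1276
75–89: 1595 × 0.946 = 1509
90+: 653 × 0.941 + 1090 × 0.661 = 614 + 720 = 1334
Net migration: 30–44 + 117 → 1509
Giving 620 / 599 / 1509 / 1460 / 1276 / 1509 / 1334.
After projecting period 3:
Births: 599 × 0.428 = 256
15–29: 620 × 0.953 = 591
30–44: 599 × 0.961 = 576
45–59: 1509 × 0.954 = 1440
60–74: 1460 × 0.955 = 1394
75–89: 1276 × 0.946 = 1207
90+: 1509 × 0.941 + 1334 × 0.661 = 1420 + 882 = 2302
Net migration: 30–44 + 117 → 693
Giving 256 / 591 / 693 / 1440 / 1394 / 1207 / 2302.
After projecting period 4:
Births: 591 × 0.428 = 253
15–29: 256 × 0.953 = 244
30–44: 591 × 0.961 = 568
45–59: 693 × 0.954 = 661
60–74: 1440 × 0.955 = 1375
75–89: 1394 × 0.946 = 1319
90+: 1207 × 0.941 + 2302 × 0.661 = 1136 + 1522 = 2658
Net migration: 30–44 + 117 → 685
Giving 253 / 244 / 685 / 661 / 1375 / 1319 / 2658.
Scenario A total after 4 periods: 7195
Scenario B projection —
After projecting period 1:
Births: 1470 × 0.528 = 776
15–29: 1520 × 0.953 = 1449
30–44: 1470 × 0.961 = 1413
45–59: 1400 × 0.954 = 1336
60–74: 1670 × 0.955 = 1595
75–89: 690 × 0.946 = 653
90+: 470 × 0.941 + 980 × 0.661 = 442 + 648 = 1090
Net migration: 30–44 + 117 → 1530
Giving 776 / 1449 / 1530 / 1336 / 1595 / 653 / 1090.
After projecting period 2:
Births: 1449 × 0.528 = 765
15–29: 776 × 0.953 = 740
30–44: 1449 × 0.961 = 1392
45–59: 1530 × 0.954 = 1460
60–74: 1336 × 0.955 = 1276
75–89: 1595 × 0.946 = 1509
90+: 653 × 0.941 + 1090 × 0.661 = 614 + 720 = 1334
Net migration: 30–44 + 117 → 1509
Giving 765 / 740 / 1509 / 1460 / 1276 / 1509 / 1334.
After projecting period 3:
Births: 740 × 0.528 = 391
15–29: 765 × 0.953 = 729
30–44: 740 × 0.961 = 711
45–59: 1509 × 0.954 = 1440
60–74: 1460 × 0.955 = 1394
75–89: 1276 × 0.946 = 1207
90+: 1509 × 0.941 + 1334 × 0.661 = 1420 + 882 = 2302
Net migration: 30–44 + 117 → 828
Giving 391 / 729 / 828 / 1440 / 1394 / 1207 / 2302.
After projecting period 4:
Births: 729 × 0.528 = 385
15–29: 391 × 0.953 = 373
30–44: 729 × 0.961 = 701
45–59: 828 × 0.954 = 790
60–74: 1440 × 0.955 = 1375
75–89: 1394 × 0.946 = 1319
90+: 1207 × 0.941 + 2302 × 0.661 = 1136 + 1522 = 2658
Net migration: 30–44 + 117 → 818
Giving 385 / 373 / 818 / 790 / 1375 / 1319 / 2658.
Scenario B total after 4 periods: 7718
Difference B − A = 7718 − 7195 = 523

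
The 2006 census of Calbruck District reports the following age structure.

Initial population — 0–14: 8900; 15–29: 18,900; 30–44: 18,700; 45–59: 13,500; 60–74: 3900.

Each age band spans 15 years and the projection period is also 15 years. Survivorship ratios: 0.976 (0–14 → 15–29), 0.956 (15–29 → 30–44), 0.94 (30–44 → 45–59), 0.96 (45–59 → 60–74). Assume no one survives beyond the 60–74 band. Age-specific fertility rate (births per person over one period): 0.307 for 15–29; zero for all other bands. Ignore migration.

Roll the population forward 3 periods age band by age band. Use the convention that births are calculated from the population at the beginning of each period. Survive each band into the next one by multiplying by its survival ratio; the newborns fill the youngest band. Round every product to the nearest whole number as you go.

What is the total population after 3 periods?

33867

Let group 1 be 0–14 through group 5 = 60–74.
After projecting period 1:
Births: 18900 × 0.307 = 5802
Group 2: 8900 × 0.976 = 8686
Group 3: 18900 × 0.956 = 18068
Group 4: 18700 × 0.94 = 17578
Group 5: 13500 × 0.96 = 12960
End of period: [5802, 8686, 18068, 17578, 12960]
After projecting period 2:
Births: 8686 × 0.307 = 2667
Group 2: 5802 × 0.976 = 5663
Group 3: 8686 × 0.956 = 8304
Group 4: 18068 × 0.94 = 16984
Group 5: 17578 × 0.96 = 16875
End of period: [2667, 5663, 8304, 16984, 16875]
After projecting period 3:
Births: 5663 × 0.307 = 1739
Group 2: 2667 × 0.976 = 2603
Group 3: 5663 × 0.956 = 5414
Group 4: 8304 × 0.94 = 7806
Group 5: 16984 × 0.96 = 16305
End of period: [1739, 2603, 5414, 7806, 16305]
Total after period 3: 1739 + 2603 + 5414 + 7806 + 16305 = 33867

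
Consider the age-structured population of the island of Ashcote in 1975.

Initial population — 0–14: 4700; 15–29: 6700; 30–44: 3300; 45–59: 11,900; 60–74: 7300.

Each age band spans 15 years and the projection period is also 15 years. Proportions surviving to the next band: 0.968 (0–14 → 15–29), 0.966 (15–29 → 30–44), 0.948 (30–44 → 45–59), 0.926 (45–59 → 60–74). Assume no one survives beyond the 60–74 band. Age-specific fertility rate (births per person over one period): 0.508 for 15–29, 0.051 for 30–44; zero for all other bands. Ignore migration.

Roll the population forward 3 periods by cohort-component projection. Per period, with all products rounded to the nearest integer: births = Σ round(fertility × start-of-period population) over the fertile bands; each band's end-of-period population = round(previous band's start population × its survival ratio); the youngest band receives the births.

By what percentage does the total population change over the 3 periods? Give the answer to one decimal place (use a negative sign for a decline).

-47.7

Numbering the groups 1..5 from youngest to oldest:
[period 1]
Births: 6700 * 0.508 = 3404  |  3300 * 0.051 = 168 → 3572
Group 2: 4700 * 0.968 = 4550
Group 3: 6700 * 0.966 = 6472
Group 4: 3300 * 0.948 = 3128
Group 5: 11900 * 0.926 = 11019
Population now: 0–14=3572, 15–29=4550, 30–44=6472, 45–59=3128, 60–74=11019
[period 2]
Births: 4550 * 0.508 = 2311  |  6472 * 0.051 = 330 → 2641
Group 2: 3572 * 0.968 = 3458
Group 3: 4550 * 0.966 = 4395
Group 4: 6472 * 0.948 = 6135
Group 5: 3128 * 0.926 = 2897
Population now: 0–14=2641, 15–29=3458, 30–44=4395, 45–59=6135, 60–74=2897
[period 3]
Births: 3458 * 0.508 = 1757  |  4395 * 0.051 = 224 → 1981
Group 2: 2641 * 0.968 = 2556
Group 3: 3458 * 0.966 = 3340
Group 4: 4395 * 0.948 = 4166
Group 5: 6135 * 0.926 = 5681
Population now: 0–14=1981, 15–29=2556, 30–44=3340, 45–59=4166, 60–74=5681
Total: 33900 → 17724; change = -16176; percentage change = -47.7%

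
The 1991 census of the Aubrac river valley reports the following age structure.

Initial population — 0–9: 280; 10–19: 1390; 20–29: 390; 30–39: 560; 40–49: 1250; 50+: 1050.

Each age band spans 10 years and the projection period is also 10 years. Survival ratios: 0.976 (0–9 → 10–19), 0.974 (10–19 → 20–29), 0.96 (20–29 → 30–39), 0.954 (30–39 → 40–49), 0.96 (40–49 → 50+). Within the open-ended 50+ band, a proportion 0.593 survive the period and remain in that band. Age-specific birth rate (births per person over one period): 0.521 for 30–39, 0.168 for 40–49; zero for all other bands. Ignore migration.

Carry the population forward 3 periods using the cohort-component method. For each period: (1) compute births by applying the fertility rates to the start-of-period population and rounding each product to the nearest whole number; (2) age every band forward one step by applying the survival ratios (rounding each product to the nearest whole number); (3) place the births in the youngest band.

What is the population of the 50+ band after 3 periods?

1288

[period 1]
Births: 560 × 0.521 = 292, 1250 × 0.168 = 210 → 502
10–19: 280 × 0.976 = 273
20–29: 1390 × 0.974 = 1354
30–39: 390 × 0.96 = 374
40–49: 560 × 0.954 = 534
50+: 1250 × 0.96 + 1050 × 0.593 = 1200 + 623 = 1823
Giving 502 / 273 / 1354 / 374 / 534 / 1823.
[period 2]
Births: 374 × 0.521 = 195, 534 × 0.168 = 90 → 285
10–19: 502 × 0.976 = 490
20–29: 273 × 0.974 = 266
30–39: 1354 × 0.96 = 1300
40–49: 374 × 0.954 = 357
50+: 534 × 0.96 + 1823 × 0.593 = 513 + 1081 = 1594
Giving 285 / 490 / 266 / 1300 / 357 / 1594.
[period 3]
Births: 1300 × 0.521 = 677, 357 × 0.168 = 60 → 737
10–19: 285 × 0.976 = 278
20–29: 490 × 0.974 = 477
30–39: 266 × 0.96 = 255
40–49: 1300 × 0.954 = 1240
50+: 357 × 0.96 + 1594 × 0.593 = 343 + 945 = 1288
Giving 737 / 278 / 477 / 255 / 1240 / 1288.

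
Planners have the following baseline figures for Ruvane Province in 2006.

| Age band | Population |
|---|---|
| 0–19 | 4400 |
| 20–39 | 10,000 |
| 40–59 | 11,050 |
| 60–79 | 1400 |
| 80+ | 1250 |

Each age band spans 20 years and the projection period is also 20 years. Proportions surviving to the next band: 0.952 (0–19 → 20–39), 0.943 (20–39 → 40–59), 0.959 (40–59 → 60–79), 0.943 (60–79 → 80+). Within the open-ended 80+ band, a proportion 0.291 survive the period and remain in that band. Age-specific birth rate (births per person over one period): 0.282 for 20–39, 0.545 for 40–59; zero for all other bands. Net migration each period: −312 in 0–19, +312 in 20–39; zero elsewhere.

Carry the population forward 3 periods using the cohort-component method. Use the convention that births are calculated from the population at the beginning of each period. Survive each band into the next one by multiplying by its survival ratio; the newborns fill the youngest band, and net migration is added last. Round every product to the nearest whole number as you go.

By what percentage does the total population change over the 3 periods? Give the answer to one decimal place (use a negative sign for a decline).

21.3

(Bands numbered youngest = 1 to oldest = 5.)
Period 1:
Births: 10000 * 0.282 = 2820  |  11050 * 0.545 = 6022 → 8842
Band 2: 4400 * 0.952 = 4189
Band 3: 10000 * 0.943 = 9430
Band 4: 11050 * 0.959 = 10597
Band 5: 1400 * 0.943 + 1250 * 0.291 = 1320 + 364 = 1684
Net migration: Band 1 − 312 → 8530; Band 2 + 312 → 4501
Population now: 0–19=8530, 20–39=4501, 40–59=9430, 60–79=10597, 80+=1684
Period 2:
Births: 4501 * 0.282 = 1269  |  9430 * 0.545 = 5139 → 6408
Band 2: 8530 * 0.952 = 8121
Band 3: 4501 * 0.943 = 4244
Band 4: 9430 * 0.959 = 9043
Band 5: 10597 * 0.943 + 1684 * 0.291 = 9993 + 490 = 10483
Net migration: Band 1 − 312 → 6096; Band 2 + 312 → 8433
Population now: 0–19=6096, 20–39=8433, 40–59=4244, 60–79=9043, 80+=10483
Period 3:
Births: 8433 * 0.282 = 2378  |  4244 * 0.545 = 2313 → 4691
Band 2: 6096 * 0.952 = 5803
Band 3: 8433 * 0.943 = 7952
Band 4: 4244 * 0.959 = 4070
Band 5: 9043 * 0.943 + 10483 * 0.291 = 8528 + 3051 = 11579
Net migration: Band 1 − 312 → 4379; Band 2 + 312 → 6115
Population now: 0–19=4379, 20–39=6115, 40–59=7952, 60–79=4070, 80+=11579
Total: 28100 → 34095; change = 5995; percentage change = 21.3%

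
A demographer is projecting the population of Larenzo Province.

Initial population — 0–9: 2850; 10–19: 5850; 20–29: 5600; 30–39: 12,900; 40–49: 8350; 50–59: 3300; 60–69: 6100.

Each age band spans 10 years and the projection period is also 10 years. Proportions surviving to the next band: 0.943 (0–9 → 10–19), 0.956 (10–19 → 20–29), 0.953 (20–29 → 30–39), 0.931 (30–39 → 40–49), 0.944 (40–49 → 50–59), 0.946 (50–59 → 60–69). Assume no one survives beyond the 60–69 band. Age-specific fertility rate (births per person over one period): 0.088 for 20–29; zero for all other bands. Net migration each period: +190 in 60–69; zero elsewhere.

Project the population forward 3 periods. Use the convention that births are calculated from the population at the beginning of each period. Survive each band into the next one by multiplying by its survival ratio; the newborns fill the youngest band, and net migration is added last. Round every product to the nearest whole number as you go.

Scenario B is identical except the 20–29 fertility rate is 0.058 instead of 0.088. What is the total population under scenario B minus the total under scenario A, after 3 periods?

— Period 1 —
Births: 5600 × 0.088 = 493
10–19: 2850 × 0.943 = 2688
20–29: 5850 × 0.956 = 5593
30–39: 5600 × 0.953 = 5337
40–49: 12900 × 0.931 = 12010
50–59: 8350 × 0.944 = 7882
60–69: 3300 × 0.946 = 3122
Net migration: 60–69 + 190 → 3312
→ [493, 2688, 5593, 5337, 12010, 7882, 3312]
— Period 2 —
Births: 5593 × 0.088 = 492
10–19: 493 × 0.943 = 465
20–29: 2688 × 0.956 = 2570
30–39: 5593 × 0.953 = 5330
40–49: 5337 × 0.931 = 4969
50–59: 12010 × 0.944 = 11337
60–69: 7882 × 0.946 = 7456
Net migration: 60–69 + 190 → 7646
→ [492, 465, 2570, 5330, 4969, 11337, 7646]
— Period 3 —
Births: 2570 × 0.088 = 226
10–19: 492 × 0.943 = 464
20–29: 465 × 0.956 = 445
30–39: 2570 × 0.953 = 2449
40–49: 5330 × 0.931 = 4962
50–59: 4969 × 0.944 = 4691
60–69: 11337 × 0.946 = 10725
Net migration: 60–69 + 190 → 10915
→ [226, 464, 445, 2449, 4962, 4691, 10915]
Scenario A total after 3 periods: 24152
Scenario B projection —
— Period 1 —
Births: 5600 × 0.058 = 325
10–19: 2850 × 0.943 = 2688
20–29: 5850 × 0.956 = 5593
30–39: 5600 × 0.953 = 5337
40–49: 12900 × 0.931 = 12010
50–59: 8350 × 0.944 = 7882
60–69: 3300 × 0.946 = 3122
Net migration: 60–69 + 190 → 3312
→ [325, 2688, 5593, 5337, 12010, 7882, 3312]
— Period 2 —
Births: 5593 × 0.058 = 324
10–19: 325 × 0.943 = 306
20–29: 2688 × 0.956 = 2570
30–39: 5593 × 0.953 = 5330
40–49: 5337 × 0.931 = 4969
50–59: 12010 × 0.944 = 11337
60–69: 7882 × 0.946 = 7456
Net migration: 60–69 + 190 → 7646
→ [324, 306, 2570, 5330, 4969, 11337, 7646]
— Period 3 —
Births: 2570 × 0.058 = 149
10–19: 324 × 0.943 = 306
20–29: 306 × 0.956 = 293
30–39: 2570 × 0.953 = 2449
40–49: 5330 × 0.931 = 4962
50–59: 4969 × 0.944 = 4691
60–69: 11337 × 0.946 = 10725
Net migration: 60–69 + 190 → 10915
→ [149, 306, 293, 2449, 4962, 4691, 10915]
Scenario B total after 3 periods: 23765
Difference B − A = 23765 − 24152 = -387

-387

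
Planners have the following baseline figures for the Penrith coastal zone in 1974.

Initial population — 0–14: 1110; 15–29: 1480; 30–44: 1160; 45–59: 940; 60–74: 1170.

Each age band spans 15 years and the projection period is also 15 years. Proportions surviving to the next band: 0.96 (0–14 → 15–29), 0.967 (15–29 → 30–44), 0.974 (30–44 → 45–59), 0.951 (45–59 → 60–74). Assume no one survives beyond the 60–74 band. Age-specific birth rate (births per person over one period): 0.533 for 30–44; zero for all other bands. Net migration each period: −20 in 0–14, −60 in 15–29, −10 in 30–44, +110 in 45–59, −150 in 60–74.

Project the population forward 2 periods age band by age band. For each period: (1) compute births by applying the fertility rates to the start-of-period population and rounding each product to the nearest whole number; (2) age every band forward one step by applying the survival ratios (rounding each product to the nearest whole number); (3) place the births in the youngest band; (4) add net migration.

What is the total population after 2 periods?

Let group 1 be 0–14 through group 5 = 60–74.
Period 1.
Births: 1160 * 0.533 = 618
Group 2: 1110 * 0.96 = 1066
Group 3: 1480 * 0.967 = 1431
Group 4: 1160 * 0.974 = 1130
Group 5: 940 * 0.951 = 894
Net migration: Group 1 − 20 → 598; Group 2 − 60 → 1006; Group 3 − 10 → 1421; Group 4 + 110 → 1240; Group 5 − 150 → 744
Giving 598 / 1006 / 1421 / 1240 / 744.
Period 2.
Births: 1421 * 0.533 = 757
Group 2: 598 * 0.96 = 574
Group 3: 1006 * 0.967 = 973
Group 4: 1421 * 0.974 = 1384
Group 5: 1240 * 0.951 = 1179
Net migration: Group 1 − 20 → 737; Group 2 − 60 → 514; Group 3 − 10 → 963; Group 4 + 110 → 1494; Group 5 − 150 → 1029
Giving 737 / 514 / 963 / 1494 / 1029.
Total after period 2: 737 + 514 + 963 + 1494 + 1029 = 4737

4737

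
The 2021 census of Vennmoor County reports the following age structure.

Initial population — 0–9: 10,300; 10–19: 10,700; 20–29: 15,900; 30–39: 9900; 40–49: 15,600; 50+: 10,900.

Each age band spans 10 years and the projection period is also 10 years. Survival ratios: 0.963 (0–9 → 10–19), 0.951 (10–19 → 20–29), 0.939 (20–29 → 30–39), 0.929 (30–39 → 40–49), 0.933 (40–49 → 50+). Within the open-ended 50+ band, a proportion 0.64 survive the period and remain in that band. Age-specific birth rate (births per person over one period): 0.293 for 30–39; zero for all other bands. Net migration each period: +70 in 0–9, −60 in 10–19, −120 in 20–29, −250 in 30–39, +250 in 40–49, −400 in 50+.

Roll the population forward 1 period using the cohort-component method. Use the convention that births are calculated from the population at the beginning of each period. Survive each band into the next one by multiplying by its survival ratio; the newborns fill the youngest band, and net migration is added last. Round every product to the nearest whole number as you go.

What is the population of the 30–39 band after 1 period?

14680

[period 1]
Births: 9900 * 0.293 = 2901
10–19: 10300 * 0.963 = 9919
20–29: 10700 * 0.951 = 10176
30–39: 15900 * 0.939 = 14930
40–49: 9900 * 0.929 = 9197
50+: 15600 * 0.933 + 10900 * 0.64 = 14555 + 6976 = 21531
Net migration: 0–9 + 70 → 2971; 10–19 − 60 → 9859; 20–29 − 120 → 10056; 30–39 − 250 → 14680; 40–49 + 250 → 9447; 50+ − 400 → 21131
End of period: [2971, 9859, 10056, 14680, 9447, 21131]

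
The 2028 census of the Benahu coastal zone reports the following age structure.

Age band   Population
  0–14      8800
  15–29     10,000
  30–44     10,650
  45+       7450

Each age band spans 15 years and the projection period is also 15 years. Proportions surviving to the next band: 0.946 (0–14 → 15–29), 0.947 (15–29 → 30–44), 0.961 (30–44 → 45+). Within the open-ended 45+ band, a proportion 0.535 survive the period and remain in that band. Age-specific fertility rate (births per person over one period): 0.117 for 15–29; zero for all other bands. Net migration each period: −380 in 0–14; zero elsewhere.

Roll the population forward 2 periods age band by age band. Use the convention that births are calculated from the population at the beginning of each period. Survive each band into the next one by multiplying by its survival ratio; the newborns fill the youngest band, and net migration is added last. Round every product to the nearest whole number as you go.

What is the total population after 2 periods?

Call the groups 1 to 4, youngest first.
After projecting period 1:
Births: 10000 * 0.117 = 1170
Group 2: 8800 * 0.946 = 8325
Group 3: 10000 * 0.947 = 9470
Group 4: 10650 * 0.961 + 7450 * 0.535 = 10235 + 3986 = 14221
Net migration: Group 1 − 380 → 790
Population now: 0–14=790, 15–29=8325, 30–44=9470, 45+=14221
After projecting period 2:
Births: 8325 * 0.117 = 974
Group 2: 790 * 0.946 = 747
Group 3: 8325 * 0.947 = 7884
Group 4: 9470 * 0.961 + 14221 * 0.535 = 9101 + 7608 = 16709
Net migration: Group 1 − 380 → 594
Population now: 0–14=594, 15–29=747, 30–44=7884, 45+=16709
Total after period 2: 594 + 747 + 7884 + 16709 = 25934

25934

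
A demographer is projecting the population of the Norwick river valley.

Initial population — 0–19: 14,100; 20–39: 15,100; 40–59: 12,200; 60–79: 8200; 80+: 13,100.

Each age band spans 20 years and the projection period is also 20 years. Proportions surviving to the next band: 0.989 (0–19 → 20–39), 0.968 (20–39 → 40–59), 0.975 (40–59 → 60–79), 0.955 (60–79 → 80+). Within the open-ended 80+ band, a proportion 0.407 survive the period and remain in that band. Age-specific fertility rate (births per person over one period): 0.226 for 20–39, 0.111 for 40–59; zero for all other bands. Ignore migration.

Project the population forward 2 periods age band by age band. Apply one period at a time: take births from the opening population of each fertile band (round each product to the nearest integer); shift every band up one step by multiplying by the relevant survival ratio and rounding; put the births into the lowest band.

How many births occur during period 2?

[period 1]
Births: 15100 × 0.226 = 3413  |  12200 × 0.111 = 1354 — total 4767
20–39: 14100 × 0.989 = 13945
40–59: 15100 × 0.968 = 14617
60–79: 12200 × 0.975 = 11895
80+: 8200 × 0.955 + 13100 × 0.407 = 7831 + 5332 = 13163
Population now: 0–19=4767, 20–39=13945, 40–59=14617, 60–79=11895, 80+=13163
[period 2]
Births: 13945 × 0.226 = 3152  |  14617 × 0.111 = 1622 — total 4774
20–39: 4767 × 0.989 = 4715
40–59: 13945 × 0.968 = 13499
60–79: 14617 × 0.975 = 14252
80+: 11895 × 0.955 + 13163 × 0.407 = 11360 + 5357 = 16717
Population now: 0–19=4774, 20–39=4715, 40–59=13499, 60–79=14252, 80+=16717

4774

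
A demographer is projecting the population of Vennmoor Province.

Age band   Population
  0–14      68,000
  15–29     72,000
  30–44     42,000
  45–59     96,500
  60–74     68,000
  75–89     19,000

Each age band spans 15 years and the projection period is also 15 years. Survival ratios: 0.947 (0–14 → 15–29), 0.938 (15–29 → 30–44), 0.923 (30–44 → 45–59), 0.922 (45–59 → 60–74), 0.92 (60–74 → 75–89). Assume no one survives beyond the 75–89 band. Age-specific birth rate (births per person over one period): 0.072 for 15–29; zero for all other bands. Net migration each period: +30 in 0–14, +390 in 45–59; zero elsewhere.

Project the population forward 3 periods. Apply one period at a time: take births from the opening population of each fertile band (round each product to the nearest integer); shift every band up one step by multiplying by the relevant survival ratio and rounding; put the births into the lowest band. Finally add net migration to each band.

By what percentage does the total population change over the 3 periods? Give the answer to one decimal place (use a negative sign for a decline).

-57.1

After projecting period 1:
Births: 72000 × 0.072 = 5184
15–29: 68000 × 0.947 = 64396
30–44: 72000 × 0.938 = 67536
45–59: 42000 × 0.923 = 38766
60–74: 96500 × 0.922 = 88973
75–89: 68000 × 0.92 = 62560
Net migration: 0–14 + 30 → 5214; 45–59 + 390 → 39156
Giving 5214 / 64396 / 67536 / 39156 / 88973 / 62560.
After projecting period 2:
Births: 64396 × 0.072 = 4637
15–29: 5214 × 0.947 = 4938
30–44: 64396 × 0.938 = 60403
45–59: 67536 × 0.923 = 62336
60–74: 39156 × 0.922 = 36102
75–89: 88973 × 0.92 = 81855
Net migration: 0–14 + 30 → 4667; 45–59 + 390 → 62726
Giving 4667 / 4938 / 60403 / 62726 / 36102 / 81855.
After projecting period 3:
Births: 4938 × 0.072 = 356
15–29: 4667 × 0.947 = 4420
30–44: 4938 × 0.938 = 4632
45–59: 60403 × 0.923 = 55752
60–74: 62726 × 0.922 = 57833
75–89: 36102 × 0.92 = 33214
Net migration: 0–14 + 30 → 386; 45–59 + 390 → 56142
Giving 386 / 4420 / 4632 / 56142 / 57833 / 33214.
Total: 365500 → 156627; change = -208873; percentage change = -57.1%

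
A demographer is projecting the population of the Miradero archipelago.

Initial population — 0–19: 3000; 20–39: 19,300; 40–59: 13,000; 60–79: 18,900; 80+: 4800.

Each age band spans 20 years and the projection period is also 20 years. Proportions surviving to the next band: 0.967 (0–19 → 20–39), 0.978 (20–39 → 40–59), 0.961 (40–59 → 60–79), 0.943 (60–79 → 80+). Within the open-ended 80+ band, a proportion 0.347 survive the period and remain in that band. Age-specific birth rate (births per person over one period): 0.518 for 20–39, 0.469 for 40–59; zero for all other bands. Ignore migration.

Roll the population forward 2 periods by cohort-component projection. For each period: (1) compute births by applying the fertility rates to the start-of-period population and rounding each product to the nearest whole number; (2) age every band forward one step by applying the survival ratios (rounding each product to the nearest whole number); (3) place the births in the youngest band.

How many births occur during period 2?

Period 1.
Births: 19300 * 0.518 = 9997  |  13000 * 0.469 = 6097 → 16094
20–39: 3000 * 0.967 = 2901
40–59: 19300 * 0.978 = 18875
60–79: 13000 * 0.961 = 12493
80+: 18900 * 0.943 + 4800 * 0.347 = 17823 + 1666 = 19489
End of period: [16094, 2901, 18875, 12493, 19489]
Period 2.
Births: 2901 * 0.518 = 1503  |  18875 * 0.469 = 8852 → 10355
20–39: 16094 * 0.967 = 15563
40–59: 2901 * 0.978 = 2837
60–79: 18875 * 0.961 = 18139
80+: 12493 * 0.943 + 19489 * 0.347 = 11781 + 6763 = 18544
End of period: [10355, 15563, 2837, 18139, 18544]

10355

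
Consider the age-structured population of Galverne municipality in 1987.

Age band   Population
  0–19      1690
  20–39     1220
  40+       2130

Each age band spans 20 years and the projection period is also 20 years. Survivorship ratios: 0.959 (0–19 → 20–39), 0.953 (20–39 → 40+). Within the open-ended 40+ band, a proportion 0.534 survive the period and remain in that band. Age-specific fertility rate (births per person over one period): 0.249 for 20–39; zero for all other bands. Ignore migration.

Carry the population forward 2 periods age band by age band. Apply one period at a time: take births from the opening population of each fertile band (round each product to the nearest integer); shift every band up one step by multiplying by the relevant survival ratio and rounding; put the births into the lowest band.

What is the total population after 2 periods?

3469

After projecting period 1:
Births: 1220 × 0.249 = 304
20–39: 1690 × 0.959 = 1621
40+: 1220 × 0.953 + 2130 × 0.534 = 1163 + 1137 = 2300
End of period: [304, 1621, 2300]
After projecting period 2:
Births: 1621 × 0.249 = 404
20–39: 304 × 0.959 = 292
40+: 1621 × 0.953 + 2300 × 0.534 = 1545 + 1228 = 2773
End of period: [404, 292, 2773]
Total after period 2: 404 + 292 + 2773 = 3469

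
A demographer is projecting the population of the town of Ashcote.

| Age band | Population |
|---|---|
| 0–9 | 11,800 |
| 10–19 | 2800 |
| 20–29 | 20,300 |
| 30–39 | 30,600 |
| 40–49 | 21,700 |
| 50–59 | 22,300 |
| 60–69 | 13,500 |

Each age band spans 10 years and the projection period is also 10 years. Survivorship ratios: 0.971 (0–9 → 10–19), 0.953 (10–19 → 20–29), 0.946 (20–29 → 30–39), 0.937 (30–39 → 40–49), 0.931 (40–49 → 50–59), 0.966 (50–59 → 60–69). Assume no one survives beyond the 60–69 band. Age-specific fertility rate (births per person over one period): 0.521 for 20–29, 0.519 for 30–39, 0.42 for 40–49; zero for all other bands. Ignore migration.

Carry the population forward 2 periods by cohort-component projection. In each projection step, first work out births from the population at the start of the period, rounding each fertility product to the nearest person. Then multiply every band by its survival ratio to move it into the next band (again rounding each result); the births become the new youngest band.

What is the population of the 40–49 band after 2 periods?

Call the bands 1 to 7, youngest first.
Period 1:
Births: 20300 × 0.521 = 10576, 30600 × 0.519 = 15881, 21700 × 0.42 = 9114 → total 35571
Band 2: 11800 × 0.971 = 11458
Band 3: 2800 × 0.953 = 2668
Band 4: 20300 × 0.946 = 19204
Band 5: 30600 × 0.937 = 28672
Band 6: 21700 × 0.931 = 20203
Band 7: 22300 × 0.966 = 21542
Population now: 0–9=35571, 10–19=11458, 20–29=2668, 30–39=19204, 40–49=28672, 50–59=20203, 60–69=21542
Period 2:
Births: 2668 × 0.521 = 1390, 19204 × 0.519 = 9967, 28672 × 0.42 = 12042 → total 23399
Band 2: 35571 × 0.971 = 34539
Band 3: 11458 × 0.953 = 10919
Band 4: 2668 × 0.946 = 2524
Band 5: 19204 × 0.937 = 17994
Band 6: 28672 × 0.931 = 26694
Band 7: 20203 × 0.966 = 19516
Population now: 0–9=23399, 10–19=34539, 20–29=10919, 30–39=2524, 40–49=17994, 50–59=26694, 60–69=19516

17994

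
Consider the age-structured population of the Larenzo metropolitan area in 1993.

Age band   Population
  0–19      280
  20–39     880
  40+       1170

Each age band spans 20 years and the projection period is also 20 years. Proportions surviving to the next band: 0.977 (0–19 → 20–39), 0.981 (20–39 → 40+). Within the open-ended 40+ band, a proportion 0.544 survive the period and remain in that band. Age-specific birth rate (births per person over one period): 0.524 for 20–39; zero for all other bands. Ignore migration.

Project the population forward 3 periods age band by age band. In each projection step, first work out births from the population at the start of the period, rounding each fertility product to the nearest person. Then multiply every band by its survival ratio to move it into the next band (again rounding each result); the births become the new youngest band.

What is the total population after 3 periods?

After projecting period 1:
Births: 880 * 0.524 = 461
20–39: 280 * 0.977 = 274
40+: 880 * 0.981 + 1170 * 0.544 = 863 + 636 = 1499
Giving 461 / 274 / 1499.
After projecting period 2:
Births: 274 * 0.524 = 144
20–39: 461 * 0.977 = 450
40+: 274 * 0.981 + 1499 * 0.544 = 269 + 815 = 1084
Giving 144 / 450 / 1084.
After projecting period 3:
Births: 450 * 0.524 = 236
20–39: 144 * 0.977 = 141
40+: 450 * 0.981 + 1084 * 0.544 = 441 + 590 = 1031
Giving 236 / 141 / 1031.
Total after period 3: 236 + 141 + 1031 = 1408

1408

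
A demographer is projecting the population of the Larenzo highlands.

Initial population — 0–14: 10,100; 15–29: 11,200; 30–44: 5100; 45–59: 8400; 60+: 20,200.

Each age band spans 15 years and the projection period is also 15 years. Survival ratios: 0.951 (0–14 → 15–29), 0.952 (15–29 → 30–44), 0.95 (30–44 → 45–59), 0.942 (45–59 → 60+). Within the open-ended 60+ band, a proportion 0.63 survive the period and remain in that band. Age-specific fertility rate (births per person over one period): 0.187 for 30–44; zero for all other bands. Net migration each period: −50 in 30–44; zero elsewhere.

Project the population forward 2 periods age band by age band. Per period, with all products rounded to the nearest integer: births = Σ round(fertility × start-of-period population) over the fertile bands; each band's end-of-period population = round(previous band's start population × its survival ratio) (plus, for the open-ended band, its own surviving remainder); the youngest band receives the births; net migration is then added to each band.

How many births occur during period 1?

Let group 1 be 0–14 through group 5 = 60+.
[period 1]
Births: 5100 × 0.187 = 954
Group 2: 10100 × 0.951 = 9605
Group 3: 11200 × 0.952 = 10662
Group 4: 5100 × 0.95 = 4845
Group 5: 8400 × 0.942 + 20200 × 0.63 = 7913 + 12726 = 20639
Net migration: Group 3 − 50 → 10612
Giving 954 / 9605 / 10612 / 4845 / 20639.

954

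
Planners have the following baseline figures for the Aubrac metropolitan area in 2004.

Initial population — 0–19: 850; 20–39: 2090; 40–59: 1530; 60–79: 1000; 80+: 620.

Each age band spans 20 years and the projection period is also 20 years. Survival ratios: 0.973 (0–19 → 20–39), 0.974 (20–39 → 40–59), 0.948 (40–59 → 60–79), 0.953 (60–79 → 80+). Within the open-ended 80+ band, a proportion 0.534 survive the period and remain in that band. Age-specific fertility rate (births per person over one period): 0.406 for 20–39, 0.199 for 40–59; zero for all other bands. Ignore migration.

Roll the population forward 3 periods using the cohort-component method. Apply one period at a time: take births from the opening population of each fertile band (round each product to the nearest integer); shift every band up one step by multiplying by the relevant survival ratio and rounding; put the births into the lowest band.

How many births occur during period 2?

Period 1.
Births: 2090 × 0.406 = 849, 1530 × 0.199 = 304 → 1153
20–39: 850 × 0.973 = 827
40–59: 2090 × 0.974 = 2036
60–79: 1530 × 0.948 = 1450
80+: 1000 × 0.953 + 620 × 0.534 = 953 + 331 = 1284
→ [1153, 827, 2036, 1450, 1284]
Period 2.
Births: 827 × 0.406 = 336, 2036 × 0.199 = 405 → 741
20–39: 1153 × 0.973 = 1122
40–59: 827 × 0.974 = 805
60–79: 2036 × 0.948 = 1930
80+: 1450 × 0.953 + 1284 × 0.534 = 1382 + 686 = 2068
→ [741, 1122, 805, 1930, 2068]

741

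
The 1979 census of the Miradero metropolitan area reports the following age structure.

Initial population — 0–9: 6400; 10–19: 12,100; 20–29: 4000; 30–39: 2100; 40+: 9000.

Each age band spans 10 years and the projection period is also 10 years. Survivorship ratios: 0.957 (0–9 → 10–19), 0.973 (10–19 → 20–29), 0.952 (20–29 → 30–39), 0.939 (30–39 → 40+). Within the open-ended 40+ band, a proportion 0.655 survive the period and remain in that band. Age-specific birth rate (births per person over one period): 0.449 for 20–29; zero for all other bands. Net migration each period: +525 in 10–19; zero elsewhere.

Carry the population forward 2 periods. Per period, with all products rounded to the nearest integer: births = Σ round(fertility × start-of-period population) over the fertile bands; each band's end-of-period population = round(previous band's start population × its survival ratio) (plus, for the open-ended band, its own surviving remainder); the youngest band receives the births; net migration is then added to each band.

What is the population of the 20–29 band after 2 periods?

6470

Numbering the bands 1..5 from youngest to oldest:
After projecting period 1:
Births: 4000 × 0.449 = 1796
Band 2: 6400 × 0.957 = 6125
Band 3: 12100 × 0.973 = 11773
Band 4: 4000 × 0.952 = 3808
Band 5: 2100 × 0.939 + 9000 × 0.655 = 1972 + 5895 = 7867
Net migration: Band 2 + 525 → 6650
Population now: 0–9=1796, 10–19=6650, 20–29=11773, 30–39=3808, 40+=7867
After projecting period 2:
Births: 11773 × 0.449 = 5286
Band 2: 1796 × 0.957 = 1719
Band 3: 6650 × 0.973 = 6470
Band 4: 11773 × 0.952 = 11208
Band 5: 3808 × 0.939 + 7867 × 0.655 = 3576 + 5153 = 8729
Net migration: Band 2 + 525 → 2244
Population now: 0–9=5286, 10–19=2244, 20–29=6470, 30–39=11208, 40+=8729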